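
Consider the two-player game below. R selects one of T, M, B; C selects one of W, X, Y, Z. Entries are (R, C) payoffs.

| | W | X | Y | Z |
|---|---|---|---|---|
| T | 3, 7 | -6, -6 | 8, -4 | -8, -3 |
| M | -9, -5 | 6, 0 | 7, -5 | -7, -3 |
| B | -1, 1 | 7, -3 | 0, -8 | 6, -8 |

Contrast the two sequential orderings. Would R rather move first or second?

first

If R leads: C's best replies are T→W, M→X, B→W; R's induced payoffs 3, 6, -1; outcome (M, X), payoffs (6, 0).
If C leads: R's best replies are W→T, X→B, Y→T, Z→B; C's induced payoffs 7, -3, -4, -8; outcome (T, W), payoffs (3, 7).
R gets 6 moving first and 3 moving second, so R prefers to move first.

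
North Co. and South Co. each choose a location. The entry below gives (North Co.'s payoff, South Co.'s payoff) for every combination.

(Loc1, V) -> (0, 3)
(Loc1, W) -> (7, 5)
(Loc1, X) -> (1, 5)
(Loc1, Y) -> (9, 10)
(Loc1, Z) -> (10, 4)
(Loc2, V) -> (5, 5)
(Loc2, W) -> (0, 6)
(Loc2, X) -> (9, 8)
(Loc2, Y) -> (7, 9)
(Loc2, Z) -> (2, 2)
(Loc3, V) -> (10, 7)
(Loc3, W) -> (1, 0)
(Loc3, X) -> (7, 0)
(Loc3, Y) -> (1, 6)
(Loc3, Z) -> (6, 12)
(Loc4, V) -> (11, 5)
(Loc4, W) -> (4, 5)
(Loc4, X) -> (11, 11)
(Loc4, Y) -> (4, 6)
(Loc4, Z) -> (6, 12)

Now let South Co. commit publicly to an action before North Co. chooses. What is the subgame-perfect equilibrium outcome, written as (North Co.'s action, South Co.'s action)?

(Loc4, X)

Work backward from North Co.'s decision.
- V → North Co. plays Loc4 (best of 0, 5, 10, 11); South Co. gets 5.
- W → North Co. plays Loc1 (best of 7, 0, 1, 4); South Co. gets 5.
- X → North Co. plays Loc4 (best of 1, 9, 7, 11); South Co. gets 11.
- Y → North Co. plays Loc1 (best of 9, 7, 1, 4); South Co. gets 10.
- Z → North Co. plays Loc1 (best of 10, 2, 6, 6); South Co. gets 4.
Maximizing over 5, 5, 11, 10, 4, South Co. chooses X. Subgame-perfect outcome: (Loc4, X) with payoffs (11, 11).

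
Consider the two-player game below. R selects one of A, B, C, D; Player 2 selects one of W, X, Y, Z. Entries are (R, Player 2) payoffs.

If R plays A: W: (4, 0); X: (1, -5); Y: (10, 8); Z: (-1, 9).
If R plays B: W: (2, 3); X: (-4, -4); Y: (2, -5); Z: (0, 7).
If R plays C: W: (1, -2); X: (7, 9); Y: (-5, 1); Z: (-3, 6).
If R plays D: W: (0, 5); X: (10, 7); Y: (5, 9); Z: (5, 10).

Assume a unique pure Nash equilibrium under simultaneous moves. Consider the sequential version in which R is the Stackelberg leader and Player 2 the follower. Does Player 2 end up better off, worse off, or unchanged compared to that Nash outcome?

worse off

Player 2 best-responds to each possible R move:
- A → Player 2 plays Z (best of 0, -5, 8, 9); R gets -1.
- B → Player 2 plays Z (best of 3, -4, -5, 7); R gets 0.
- C → Player 2 plays X (best of -2, 9, 1, 6); R gets 7.
- D → Player 2 plays Z (best of 5, 7, 9, 10); R gets 5.
Maximizing over -1, 0, 7, 5, R chooses C. Subgame-perfect outcome: (C, X) with payoffs (7, 9).
Under simultaneous play:
R's best replies: W→A; X→D; Y→A; Z→D.
Player 2's best replies: A→Z; B→Z; C→X; D→Z.
The unique mutual best reply is (D, Z), giving (5, 10).
Player 2 earns 9 sequentially versus 10 at the Nash outcome: worse off.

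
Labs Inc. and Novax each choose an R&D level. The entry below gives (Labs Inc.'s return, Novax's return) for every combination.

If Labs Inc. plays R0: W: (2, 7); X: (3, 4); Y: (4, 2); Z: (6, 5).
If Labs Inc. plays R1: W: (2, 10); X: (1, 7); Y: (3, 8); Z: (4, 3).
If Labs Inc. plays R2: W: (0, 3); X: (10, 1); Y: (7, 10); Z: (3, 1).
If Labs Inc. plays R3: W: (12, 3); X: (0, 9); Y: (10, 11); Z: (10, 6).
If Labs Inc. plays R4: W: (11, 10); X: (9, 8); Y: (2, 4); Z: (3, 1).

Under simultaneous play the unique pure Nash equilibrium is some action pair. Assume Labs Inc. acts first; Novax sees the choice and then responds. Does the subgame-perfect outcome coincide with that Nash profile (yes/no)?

no

Novax best-responds to each possible Labs Inc. move:
- R0 → Novax plays W (best of 7, 4, 2, 5); Labs Inc. gets 2.
- R1 → Novax plays W (best of 10, 7, 8, 3); Labs Inc. gets 2.
- R2 → Novax plays Y (best of 3, 1, 10, 1); Labs Inc. gets 7.
- R3 → Novax plays Y (best of 3, 9, 11, 6); Labs Inc. gets 10.
- R4 → Novax plays W (best of 10, 8, 4, 1); Labs Inc. gets 11.
Among 2, 2, 7, 10, 11, the best is 11 at R4. Subgame-perfect outcome: (R4, W) with payoffs (11, 10).
For the simultaneous game, intersect best replies.
Labs Inc.'s best replies: W→R3; X→R2; Y→R3; Z→R3.
Novax's best replies: R0→W; R1→W; R2→Y; R3→Y; R4→W.
Only (R3, Y) has each player best-responding; Nash payoffs (10, 11).
Sequential outcome (R4, W) differs from the Nash profile (R3, Y).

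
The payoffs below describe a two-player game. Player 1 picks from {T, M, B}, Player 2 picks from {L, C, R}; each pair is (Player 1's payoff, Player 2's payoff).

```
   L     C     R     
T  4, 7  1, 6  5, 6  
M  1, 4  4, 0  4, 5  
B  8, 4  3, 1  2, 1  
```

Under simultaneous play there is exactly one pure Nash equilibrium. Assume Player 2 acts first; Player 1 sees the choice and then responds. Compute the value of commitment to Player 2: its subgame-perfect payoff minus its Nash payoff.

2

Solve by backward induction (Player 2 leads).
- L: BR = B, leader payoff 4.
- C: BR = M, leader payoff 0.
- R: BR = T, leader payoff 6.
Maximizing over 4, 0, 6, Player 2 chooses R. Subgame-perfect outcome: (T, R) with payoffs (5, 6).
Under simultaneous play:
Player 1's best replies: L→B; C→M; R→T.
Player 2's best replies: T→L; M→R; B→L.
Only (B, L) has each player best-responding; Nash payoffs (8, 4).
Player 2's commitment gain: 6 − 4 = 2.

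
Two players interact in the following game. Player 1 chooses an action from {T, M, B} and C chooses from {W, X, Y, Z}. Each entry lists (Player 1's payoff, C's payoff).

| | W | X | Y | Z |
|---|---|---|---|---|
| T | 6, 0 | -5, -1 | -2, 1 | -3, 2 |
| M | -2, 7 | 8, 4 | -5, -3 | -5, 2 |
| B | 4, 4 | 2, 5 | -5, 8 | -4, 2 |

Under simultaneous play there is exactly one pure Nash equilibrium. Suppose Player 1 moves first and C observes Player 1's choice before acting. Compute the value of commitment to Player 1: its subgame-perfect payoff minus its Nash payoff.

1

Solve by backward induction (Player 1 leads).
- T: BR = Z, leader payoff -3.
- M: BR = W, leader payoff -2.
- B: BR = Y, leader payoff -5.
Among -3, -2, -5, the best is -2 at M. Subgame-perfect outcome: (M, W) with payoffs (-2, 7).
Under simultaneous play:
Player 1's best replies: W→T; X→M; Y→T; Z→T.
C's best replies: T→Z; M→W; B→Y.
Only (T, Z) has each player best-responding; Nash payoffs (-3, 2).
Player 1's commitment gain: -2 − -3 = 1.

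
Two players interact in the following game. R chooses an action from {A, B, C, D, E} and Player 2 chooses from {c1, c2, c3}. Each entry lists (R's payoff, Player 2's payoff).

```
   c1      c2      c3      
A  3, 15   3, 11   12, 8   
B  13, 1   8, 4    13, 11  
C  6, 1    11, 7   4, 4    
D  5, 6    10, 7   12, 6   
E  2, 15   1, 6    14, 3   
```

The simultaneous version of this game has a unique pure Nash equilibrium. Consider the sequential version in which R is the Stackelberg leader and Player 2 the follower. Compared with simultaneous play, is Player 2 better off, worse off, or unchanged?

Player 2 best-responds to each possible R move:
- A: BR = c1, leader payoff 3.
- B: BR = c3, leader payoff 13.
- C: BR = c2, leader payoff 11.
- D: BR = c2, leader payoff 10.
- E: BR = c1, leader payoff 2.
Maximizing over 3, 13, 11, 10, 2, R chooses B. Subgame-perfect outcome: (B, c3) with payoffs (13, 11).
For the simultaneous game, intersect best replies.
R's best replies: c1→B; c2→C; c3→E.
Player 2's best replies: A→c1; B→c3; C→c2; D→c2; E→c1.
Only (C, c2) has each player best-responding; Nash payoffs (11, 7).
Player 2 earns 11 sequentially versus 7 at the Nash outcome: better off.

better off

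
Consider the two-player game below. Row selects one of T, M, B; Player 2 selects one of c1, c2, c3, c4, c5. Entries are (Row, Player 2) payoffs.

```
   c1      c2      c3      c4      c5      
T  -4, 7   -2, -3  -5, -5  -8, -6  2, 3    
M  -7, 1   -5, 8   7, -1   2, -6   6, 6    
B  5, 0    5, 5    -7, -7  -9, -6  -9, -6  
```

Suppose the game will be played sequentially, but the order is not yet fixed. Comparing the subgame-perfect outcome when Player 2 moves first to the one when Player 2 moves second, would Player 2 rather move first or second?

If Row leads: Player 2's best replies are T→c1, M→c2, B→c2; Row's induced payoffs -4, -5, 5; outcome (B, c2), payoffs (5, 5).
If Player 2 leads: Row's best replies are c1→B, c2→B, c3→M, c4→M, c5→M; Player 2's induced payoffs 0, 5, -1, -6, 6; outcome (M, c5), payoffs (6, 6).
Player 2 gets 6 moving first and 5 moving second, so Player 2 prefers to move first.

first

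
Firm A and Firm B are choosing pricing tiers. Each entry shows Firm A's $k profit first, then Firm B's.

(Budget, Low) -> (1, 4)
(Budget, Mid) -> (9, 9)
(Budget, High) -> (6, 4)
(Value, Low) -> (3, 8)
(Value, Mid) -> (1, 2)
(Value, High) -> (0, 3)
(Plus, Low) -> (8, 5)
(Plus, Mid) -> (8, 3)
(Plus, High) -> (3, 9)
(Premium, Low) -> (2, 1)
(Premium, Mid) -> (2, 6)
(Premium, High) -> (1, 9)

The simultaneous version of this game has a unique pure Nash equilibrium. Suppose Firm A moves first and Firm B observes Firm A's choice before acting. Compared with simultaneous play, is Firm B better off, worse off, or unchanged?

Solve by backward induction (Firm A leads).
- Budget → Firm B plays Mid (best of 4, 9, 4); Firm A gets 9.
- Value → Firm B plays Low (best of 8, 2, 3); Firm A gets 3.
- Plus → Firm B plays High (best of 5, 3, 9); Firm A gets 3.
- Premium → Firm B plays High (best of 1, 6, 9); Firm A gets 1.
Maximizing over 9, 3, 3, 1, Firm A chooses Budget. Subgame-perfect outcome: (Budget, Mid) with payoffs (9, 9).
Under simultaneous play:
Firm A's best replies: Low→Plus; Mid→Budget; High→Budget.
Firm B's best replies: Budget→Mid; Value→Low; Plus→High; Premium→High.
The unique mutual best reply is (Budget, Mid), giving (9, 9).
Firm B earns 9 sequentially versus 9 at the Nash outcome: unchanged.

unchanged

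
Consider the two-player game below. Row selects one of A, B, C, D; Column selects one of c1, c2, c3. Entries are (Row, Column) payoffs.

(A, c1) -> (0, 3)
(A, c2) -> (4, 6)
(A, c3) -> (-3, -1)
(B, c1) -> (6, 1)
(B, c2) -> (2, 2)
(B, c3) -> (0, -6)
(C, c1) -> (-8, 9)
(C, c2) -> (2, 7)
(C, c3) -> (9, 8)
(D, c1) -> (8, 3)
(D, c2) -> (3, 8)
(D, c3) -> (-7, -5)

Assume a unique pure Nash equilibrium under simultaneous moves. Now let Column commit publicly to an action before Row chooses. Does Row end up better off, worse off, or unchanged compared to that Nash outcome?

Solve by backward induction (Column leads).
- c1: Row compares 0, 6, -8, 8 and picks D; Column would get 3.
- c2: Row compares 4, 2, 2, 3 and picks A; Column would get 6.
- c3: Row compares -3, 0, 9, -7 and picks C; Column would get 8.
Column's induced payoffs are 3, 6, 8, so Column commits to c3. Subgame-perfect outcome: (C, c3) with payoffs (9, 8).
For the simultaneous game, intersect best replies.
Row's best replies: c1→D; c2→A; c3→C.
Column's best replies: A→c2; B→c2; C→c1; D→c2.
The unique mutual best reply is (A, c2), giving (4, 6).
Row earns 9 sequentially versus 4 at the Nash outcome: better off.

better off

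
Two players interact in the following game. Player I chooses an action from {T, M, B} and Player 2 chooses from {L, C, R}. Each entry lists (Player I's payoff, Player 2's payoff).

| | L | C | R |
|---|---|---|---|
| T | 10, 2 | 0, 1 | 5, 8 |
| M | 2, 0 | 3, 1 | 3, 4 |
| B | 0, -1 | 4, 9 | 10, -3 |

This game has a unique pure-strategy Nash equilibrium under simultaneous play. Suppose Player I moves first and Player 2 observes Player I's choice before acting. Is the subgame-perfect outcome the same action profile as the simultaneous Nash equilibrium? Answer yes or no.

no

Work backward from Player 2's decision.
- T → Player 2 plays R (best of 2, 1, 8); Player I gets 5.
- M → Player 2 plays R (best of 0, 1, 4); Player I gets 3.
- B → Player 2 plays C (best of -1, 9, -3); Player I gets 4.
Player I's induced payoffs are 5, 3, 4, so Player I commits to T. Subgame-perfect outcome: (T, R) with payoffs (5, 8).
Under simultaneous play:
Player I's best replies: L→T; C→B; R→B.
Player 2's best replies: T→R; M→R; B→C.
Only (B, C) has each player best-responding; Nash payoffs (4, 9).
Sequential outcome (T, R) differs from the Nash profile (B, C).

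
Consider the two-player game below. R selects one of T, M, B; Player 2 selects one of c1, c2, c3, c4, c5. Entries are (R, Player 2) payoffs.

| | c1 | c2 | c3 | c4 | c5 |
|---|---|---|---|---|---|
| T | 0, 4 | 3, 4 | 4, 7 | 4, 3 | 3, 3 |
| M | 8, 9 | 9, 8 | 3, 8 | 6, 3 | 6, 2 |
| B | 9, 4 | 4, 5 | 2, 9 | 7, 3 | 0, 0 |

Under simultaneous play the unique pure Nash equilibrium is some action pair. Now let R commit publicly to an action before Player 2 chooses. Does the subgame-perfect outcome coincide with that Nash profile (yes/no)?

Solve by backward induction (R leads).
- T → Player 2 plays c3 (best of 4, 4, 7, 3, 3); R gets 4.
- M → Player 2 plays c1 (best of 9, 8, 8, 3, 2); R gets 8.
- B → Player 2 plays c3 (best of 4, 5, 9, 3, 0); R gets 2.
R's induced payoffs are 4, 8, 2, so R commits to M. Subgame-perfect outcome: (M, c1) with payoffs (8, 9).
Now find the simultaneous Nash equilibrium.
R's best replies: c1→B; c2→M; c3→T; c4→B; c5→M.
Player 2's best replies: T→c3; M→c1; B→c3.
Only (T, c3) has each player best-responding; Nash payoffs (4, 7).
Sequential outcome (M, c1) differs from the Nash profile (T, c3).

no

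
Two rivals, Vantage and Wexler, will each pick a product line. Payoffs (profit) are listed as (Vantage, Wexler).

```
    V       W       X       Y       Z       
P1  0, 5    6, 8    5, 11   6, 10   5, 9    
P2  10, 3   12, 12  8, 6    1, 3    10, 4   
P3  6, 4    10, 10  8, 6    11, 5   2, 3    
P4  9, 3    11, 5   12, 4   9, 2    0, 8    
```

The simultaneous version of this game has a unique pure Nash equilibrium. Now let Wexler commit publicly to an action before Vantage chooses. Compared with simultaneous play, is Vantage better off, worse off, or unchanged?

Work backward from Vantage's decision.
- V: Vantage compares 0, 10, 6, 9 and picks P2; Wexler would get 3.
- W: Vantage compares 6, 12, 10, 11 and picks P2; Wexler would get 12.
- X: Vantage compares 5, 8, 8, 12 and picks P4; Wexler would get 4.
- Y: Vantage compares 6, 1, 11, 9 and picks P3; Wexler would get 5.
- Z: Vantage compares 5, 10, 2, 0 and picks P2; Wexler would get 4.
Wexler's induced payoffs are 3, 12, 4, 5, 4, so Wexler commits to W. Subgame-perfect outcome: (P2, W) with payoffs (12, 12).
Now find the simultaneous Nash equilibrium.
Vantage's best replies: V→P2; W→P2; X→P4; Y→P3; Z→P2.
Wexler's best replies: P1→X; P2→W; P3→W; P4→Z.
Only (P2, W) has each player best-responding; Nash payoffs (12, 12).
Vantage earns 12 sequentially versus 12 at the Nash outcome: unchanged.

unchanged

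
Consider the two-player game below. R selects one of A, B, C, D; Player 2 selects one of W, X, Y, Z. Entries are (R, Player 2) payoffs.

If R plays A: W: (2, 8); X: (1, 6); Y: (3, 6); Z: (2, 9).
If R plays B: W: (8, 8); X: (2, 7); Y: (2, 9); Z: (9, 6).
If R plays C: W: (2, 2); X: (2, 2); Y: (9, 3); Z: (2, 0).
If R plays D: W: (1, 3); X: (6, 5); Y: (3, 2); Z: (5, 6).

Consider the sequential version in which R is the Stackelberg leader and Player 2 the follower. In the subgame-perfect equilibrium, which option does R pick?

Backward induction with R moving first.
- A: Player 2 compares 8, 6, 6, 9 and picks Z; R would get 2.
- B: Player 2 compares 8, 7, 9, 6 and picks Y; R would get 2.
- C: Player 2 compares 2, 2, 3, 0 and picks Y; R would get 9.
- D: Player 2 compares 3, 5, 2, 6 and picks Z; R would get 5.
R's induced payoffs are 2, 2, 9, 5, so R commits to C. Subgame-perfect outcome: (C, Y) with payoffs (9, 3).

C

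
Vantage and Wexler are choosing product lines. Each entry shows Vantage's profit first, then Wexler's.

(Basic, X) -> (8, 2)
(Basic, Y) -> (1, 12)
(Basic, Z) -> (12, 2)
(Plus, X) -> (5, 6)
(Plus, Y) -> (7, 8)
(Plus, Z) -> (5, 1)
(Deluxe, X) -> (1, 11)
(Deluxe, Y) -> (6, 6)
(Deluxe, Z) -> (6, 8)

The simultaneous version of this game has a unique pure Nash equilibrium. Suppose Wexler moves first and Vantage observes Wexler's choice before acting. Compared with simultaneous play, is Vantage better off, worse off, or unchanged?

Work backward from Vantage's decision.
- X: BR = Basic, leader payoff 2.
- Y: BR = Plus, leader payoff 8.
- Z: BR = Basic, leader payoff 2.
Maximizing over 2, 8, 2, Wexler chooses Y. Subgame-perfect outcome: (Plus, Y) with payoffs (7, 8).
For the simultaneous game, intersect best replies.
Vantage's best replies: X→Basic; Y→Plus; Z→Basic.
Wexler's best replies: Basic→Y; Plus→Y; Deluxe→X.
Only (Plus, Y) has each player best-responding; Nash payoffs (7, 8).
Vantage earns 7 sequentially versus 7 at the Nash outcome: unchanged.

unchanged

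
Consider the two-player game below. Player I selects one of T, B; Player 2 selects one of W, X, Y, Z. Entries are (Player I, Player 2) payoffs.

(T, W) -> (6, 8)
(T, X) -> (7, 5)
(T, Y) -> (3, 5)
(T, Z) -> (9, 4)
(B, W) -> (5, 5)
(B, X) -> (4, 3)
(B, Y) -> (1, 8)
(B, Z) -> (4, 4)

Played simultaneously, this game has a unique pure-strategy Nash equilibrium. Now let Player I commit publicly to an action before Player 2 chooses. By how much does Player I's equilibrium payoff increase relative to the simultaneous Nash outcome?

Player 2 best-responds to each possible Player I move:
- T: BR = W, leader payoff 6.
- B: BR = Y, leader payoff 1.
Among 6, 1, the best is 6 at T. Subgame-perfect outcome: (T, W) with payoffs (6, 8).
Now find the simultaneous Nash equilibrium.
Player I's best replies: W→T; X→T; Y→T; Z→T.
Player 2's best replies: T→W; B→Y.
Only (T, W) has each player best-responding; Nash payoffs (6, 8).
Player I's commitment gain: 6 − 6 = 0.

0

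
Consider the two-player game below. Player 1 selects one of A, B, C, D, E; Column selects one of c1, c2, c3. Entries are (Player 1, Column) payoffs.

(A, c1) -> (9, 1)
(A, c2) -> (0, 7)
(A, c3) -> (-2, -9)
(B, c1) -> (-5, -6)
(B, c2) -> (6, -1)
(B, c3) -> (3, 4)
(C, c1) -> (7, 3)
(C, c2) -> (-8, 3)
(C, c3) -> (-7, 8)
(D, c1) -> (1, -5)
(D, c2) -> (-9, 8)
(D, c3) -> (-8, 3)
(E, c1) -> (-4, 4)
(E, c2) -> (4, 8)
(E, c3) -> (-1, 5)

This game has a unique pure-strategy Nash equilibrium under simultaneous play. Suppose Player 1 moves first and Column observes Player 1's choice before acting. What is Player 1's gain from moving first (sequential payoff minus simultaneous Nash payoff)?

Solve by backward induction (Player 1 leads).
- A: Column compares 1, 7, -9 and picks c2; Player 1 would get 0.
- B: Column compares -6, -1, 4 and picks c3; Player 1 would get 3.
- C: Column compares 3, 3, 8 and picks c3; Player 1 would get -7.
- D: Column compares -5, 8, 3 and picks c2; Player 1 would get -9.
- E: Column compares 4, 8, 5 and picks c2; Player 1 would get 4.
Player 1's induced payoffs are 0, 3, -7, -9, 4, so Player 1 commits to E. Subgame-perfect outcome: (E, c2) with payoffs (4, 8).
For the simultaneous game, intersect best replies.
Player 1's best replies: c1→A; c2→B; c3→B.
Column's best replies: A→c2; B→c3; C→c3; D→c2; E→c2.
Only (B, c3) has each player best-responding; Nash payoffs (3, 4).
Player 1's commitment gain: 4 − 3 = 1.

1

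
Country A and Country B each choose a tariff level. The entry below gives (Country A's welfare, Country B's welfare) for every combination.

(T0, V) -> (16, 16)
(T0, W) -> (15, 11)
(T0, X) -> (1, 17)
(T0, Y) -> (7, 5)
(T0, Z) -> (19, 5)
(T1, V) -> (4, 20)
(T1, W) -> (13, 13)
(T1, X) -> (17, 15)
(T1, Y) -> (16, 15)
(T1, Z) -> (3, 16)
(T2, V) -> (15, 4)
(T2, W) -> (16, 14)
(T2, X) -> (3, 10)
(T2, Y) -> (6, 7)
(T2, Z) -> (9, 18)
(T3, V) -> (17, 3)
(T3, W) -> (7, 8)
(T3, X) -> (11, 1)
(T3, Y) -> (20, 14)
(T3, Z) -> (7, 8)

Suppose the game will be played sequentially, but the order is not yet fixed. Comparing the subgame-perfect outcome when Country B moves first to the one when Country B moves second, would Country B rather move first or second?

first

If Country A leads: Country B's best replies are T0→X, T1→V, T2→Z, T3→Y; Country A's induced payoffs 1, 4, 9, 20; outcome (T3, Y), payoffs (20, 14).
If Country B leads: Country A's best replies are V→T3, W→T2, X→T1, Y→T3, Z→T0; Country B's induced payoffs 3, 14, 15, 14, 5; outcome (T1, X), payoffs (17, 15).
Country B gets 15 moving first and 14 moving second, so Country B prefers to move first.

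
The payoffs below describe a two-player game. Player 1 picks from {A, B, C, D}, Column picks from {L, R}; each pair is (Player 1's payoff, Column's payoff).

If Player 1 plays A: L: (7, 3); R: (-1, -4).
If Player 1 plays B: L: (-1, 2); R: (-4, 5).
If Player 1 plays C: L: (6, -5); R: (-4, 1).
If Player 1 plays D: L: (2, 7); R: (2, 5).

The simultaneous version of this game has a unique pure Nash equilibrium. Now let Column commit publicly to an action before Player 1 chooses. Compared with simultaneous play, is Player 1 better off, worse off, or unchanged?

Solve by backward induction (Column leads).
- L → Player 1 plays A (best of 7, -1, 6, 2); Column gets 3.
- R → Player 1 plays D (best of -1, -4, -4, 2); Column gets 5.
Column's induced payoffs are 3, 5, so Column commits to R. Subgame-perfect outcome: (D, R) with payoffs (2, 5).
Under simultaneous play:
Player 1's best replies: L→A; R→D.
Column's best replies: A→L; B→R; C→R; D→L.
Only (A, L) has each player best-responding; Nash payoffs (7, 3).
Player 1 earns 2 sequentially versus 7 at the Nash outcome: worse off.

worse off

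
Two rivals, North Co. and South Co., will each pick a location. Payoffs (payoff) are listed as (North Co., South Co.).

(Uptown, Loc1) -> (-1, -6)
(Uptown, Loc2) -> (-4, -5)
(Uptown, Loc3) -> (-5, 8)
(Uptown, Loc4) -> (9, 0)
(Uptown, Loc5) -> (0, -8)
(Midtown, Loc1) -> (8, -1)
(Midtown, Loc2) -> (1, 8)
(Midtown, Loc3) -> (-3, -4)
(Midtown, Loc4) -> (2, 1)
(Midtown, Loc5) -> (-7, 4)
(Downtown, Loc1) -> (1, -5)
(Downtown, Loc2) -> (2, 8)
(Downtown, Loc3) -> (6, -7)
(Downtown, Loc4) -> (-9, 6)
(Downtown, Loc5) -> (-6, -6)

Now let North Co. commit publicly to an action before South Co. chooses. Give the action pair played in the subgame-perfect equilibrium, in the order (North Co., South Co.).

Work backward from South Co.'s decision.
- Uptown → South Co. plays Loc3 (best of -6, -5, 8, 0, -8); North Co. gets -5.
- Midtown → South Co. plays Loc2 (best of -1, 8, -4, 1, 4); North Co. gets 1.
- Downtown → South Co. plays Loc2 (best of -5, 8, -7, 6, -6); North Co. gets 2.
Maximizing over -5, 1, 2, North Co. chooses Downtown. Subgame-perfect outcome: (Downtown, Loc2) with payoffs (2, 8).

(Downtown, Loc2)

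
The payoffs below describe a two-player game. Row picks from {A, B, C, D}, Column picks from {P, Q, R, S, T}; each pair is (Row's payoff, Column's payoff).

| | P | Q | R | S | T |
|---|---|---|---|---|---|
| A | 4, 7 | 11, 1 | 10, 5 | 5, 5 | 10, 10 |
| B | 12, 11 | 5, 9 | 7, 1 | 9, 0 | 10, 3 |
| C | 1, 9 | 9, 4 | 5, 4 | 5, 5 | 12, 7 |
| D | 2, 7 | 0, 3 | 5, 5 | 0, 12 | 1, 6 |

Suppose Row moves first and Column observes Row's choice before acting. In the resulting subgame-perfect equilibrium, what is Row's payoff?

Solve by backward induction (Row leads).
- A: BR = T, leader payoff 10.
- B: BR = P, leader payoff 12.
- C: BR = P, leader payoff 1.
- D: BR = S, leader payoff 0.
Row's induced payoffs are 10, 12, 1, 0, so Row commits to B. Subgame-perfect outcome: (B, P) with payoffs (12, 11).

12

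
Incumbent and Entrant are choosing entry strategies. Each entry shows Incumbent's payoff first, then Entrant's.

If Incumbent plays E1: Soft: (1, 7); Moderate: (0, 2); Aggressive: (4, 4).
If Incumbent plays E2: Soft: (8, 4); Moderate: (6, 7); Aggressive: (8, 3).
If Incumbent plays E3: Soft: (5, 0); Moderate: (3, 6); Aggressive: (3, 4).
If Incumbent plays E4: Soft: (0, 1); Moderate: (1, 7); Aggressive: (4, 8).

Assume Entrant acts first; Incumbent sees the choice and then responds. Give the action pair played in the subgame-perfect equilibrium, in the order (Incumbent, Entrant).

Backward induction with Entrant moving first.
- Soft: Incumbent compares 1, 8, 5, 0 and picks E2; Entrant would get 4.
- Moderate: Incumbent compares 0, 6, 3, 1 and picks E2; Entrant would get 7.
- Aggressive: Incumbent compares 4, 8, 3, 4 and picks E2; Entrant would get 3.
Among 4, 7, 3, the best is 7 at Moderate. Subgame-perfect outcome: (E2, Moderate) with payoffs (6, 7).

(E2, Moderate)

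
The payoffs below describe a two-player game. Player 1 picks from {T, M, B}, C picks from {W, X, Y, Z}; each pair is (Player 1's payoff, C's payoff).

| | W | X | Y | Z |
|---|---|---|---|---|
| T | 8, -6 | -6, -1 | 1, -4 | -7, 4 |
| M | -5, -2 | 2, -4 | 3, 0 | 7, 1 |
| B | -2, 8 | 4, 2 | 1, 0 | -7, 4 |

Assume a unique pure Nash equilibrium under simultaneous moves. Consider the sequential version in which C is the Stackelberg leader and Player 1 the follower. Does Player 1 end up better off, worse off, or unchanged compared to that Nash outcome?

Solve by backward induction (C leads).
- W: Player 1 compares 8, -5, -2 and picks T; C would get -6.
- X: Player 1 compares -6, 2, 4 and picks B; C would get 2.
- Y: Player 1 compares 1, 3, 1 and picks M; C would get 0.
- Z: Player 1 compares -7, 7, -7 and picks M; C would get 1.
C's induced payoffs are -6, 2, 0, 1, so C commits to X. Subgame-perfect outcome: (B, X) with payoffs (4, 2).
Now find the simultaneous Nash equilibrium.
Player 1's best replies: W→T; X→B; Y→M; Z→M.
C's best replies: T→Z; M→Z; B→W.
Only (M, Z) has each player best-responding; Nash payoffs (7, 1).
Player 1 earns 4 sequentially versus 7 at the Nash outcome: worse off.

worse off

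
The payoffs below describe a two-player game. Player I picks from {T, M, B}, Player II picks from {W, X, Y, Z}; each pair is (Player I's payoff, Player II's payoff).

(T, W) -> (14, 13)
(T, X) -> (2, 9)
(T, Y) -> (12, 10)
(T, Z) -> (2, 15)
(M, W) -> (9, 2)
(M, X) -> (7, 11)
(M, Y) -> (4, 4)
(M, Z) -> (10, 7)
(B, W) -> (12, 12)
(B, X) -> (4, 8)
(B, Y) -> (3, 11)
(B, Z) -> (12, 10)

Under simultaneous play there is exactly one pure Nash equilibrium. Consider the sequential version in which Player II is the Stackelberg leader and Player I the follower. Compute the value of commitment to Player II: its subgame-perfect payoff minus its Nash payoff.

2

Work backward from Player I's decision.
- W → Player I plays T (best of 14, 9, 12); Player II gets 13.
- X → Player I plays M (best of 2, 7, 4); Player II gets 11.
- Y → Player I plays T (best of 12, 4, 3); Player II gets 10.
- Z → Player I plays B (best of 2, 10, 12); Player II gets 10.
Player II's induced payoffs are 13, 11, 10, 10, so Player II commits to W. Subgame-perfect outcome: (T, W) with payoffs (14, 13).
For the simultaneous game, intersect best replies.
Player I's best replies: W→T; X→M; Y→T; Z→B.
Player II's best replies: T→Z; M→X; B→W.
The unique mutual best reply is (M, X), giving (7, 11).
Player II's commitment gain: 13 − 11 = 2.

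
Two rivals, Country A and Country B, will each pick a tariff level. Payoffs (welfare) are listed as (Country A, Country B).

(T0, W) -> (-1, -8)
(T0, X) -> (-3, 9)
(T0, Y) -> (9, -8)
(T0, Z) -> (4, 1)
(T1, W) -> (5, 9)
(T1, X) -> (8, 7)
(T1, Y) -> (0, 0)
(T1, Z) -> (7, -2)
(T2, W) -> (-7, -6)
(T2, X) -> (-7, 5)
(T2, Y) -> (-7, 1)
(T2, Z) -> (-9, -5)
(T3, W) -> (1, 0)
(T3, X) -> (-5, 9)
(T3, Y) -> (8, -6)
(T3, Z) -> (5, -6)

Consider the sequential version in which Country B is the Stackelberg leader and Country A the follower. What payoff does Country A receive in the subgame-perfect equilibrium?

5

Solve by backward induction (Country B leads).
- W → Country A plays T1 (best of -1, 5, -7, 1); Country B gets 9.
- X → Country A plays T1 (best of -3, 8, -7, -5); Country B gets 7.
- Y → Country A plays T0 (best of 9, 0, -7, 8); Country B gets -8.
- Z → Country A plays T1 (best of 4, 7, -9, 5); Country B gets -2.
Country B's induced payoffs are 9, 7, -8, -2, so Country B commits to W. Subgame-perfect outcome: (T1, W) with payoffs (5, 9).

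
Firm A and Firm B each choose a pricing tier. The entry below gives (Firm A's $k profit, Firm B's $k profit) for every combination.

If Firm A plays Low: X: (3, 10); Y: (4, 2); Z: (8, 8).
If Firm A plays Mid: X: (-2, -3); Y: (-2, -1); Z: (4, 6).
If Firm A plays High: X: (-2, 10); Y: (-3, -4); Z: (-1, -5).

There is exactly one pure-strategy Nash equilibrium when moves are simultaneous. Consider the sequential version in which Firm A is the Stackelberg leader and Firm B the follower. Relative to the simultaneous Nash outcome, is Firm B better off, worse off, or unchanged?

worse off

Solve by backward induction (Firm A leads).
- Low → Firm B plays X (best of 10, 2, 8); Firm A gets 3.
- Mid → Firm B plays Z (best of -3, -1, 6); Firm A gets 4.
- High → Firm B plays X (best of 10, -4, -5); Firm A gets -2.
Maximizing over 3, 4, -2, Firm A chooses Mid. Subgame-perfect outcome: (Mid, Z) with payoffs (4, 6).
For the simultaneous game, intersect best replies.
Firm A's best replies: X→Low; Y→Low; Z→Low.
Firm B's best replies: Low→X; Mid→Z; High→X.
Only (Low, X) has each player best-responding; Nash payoffs (3, 10).
Firm B earns 6 sequentially versus 10 at the Nash outcome: worse off.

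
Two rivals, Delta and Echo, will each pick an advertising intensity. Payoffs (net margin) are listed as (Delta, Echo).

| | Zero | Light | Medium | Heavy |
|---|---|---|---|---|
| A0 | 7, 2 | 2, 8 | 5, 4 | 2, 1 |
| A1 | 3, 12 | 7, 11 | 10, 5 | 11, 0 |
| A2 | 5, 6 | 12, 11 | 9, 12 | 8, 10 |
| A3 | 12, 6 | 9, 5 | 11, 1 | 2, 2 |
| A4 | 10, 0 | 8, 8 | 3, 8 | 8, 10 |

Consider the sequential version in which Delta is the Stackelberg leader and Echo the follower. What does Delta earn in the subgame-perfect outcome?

12

Solve by backward induction (Delta leads).
- A0 → Echo plays Light (best of 2, 8, 4, 1); Delta gets 2.
- A1 → Echo plays Zero (best of 12, 11, 5, 0); Delta gets 3.
- A2 → Echo plays Medium (best of 6, 11, 12, 10); Delta gets 9.
- A3 → Echo plays Zero (best of 6, 5, 1, 2); Delta gets 12.
- A4 → Echo plays Heavy (best of 0, 8, 8, 10); Delta gets 8.
Maximizing over 2, 3, 9, 12, 8, Delta chooses A3. Subgame-perfect outcome: (A3, Zero) with payoffs (12, 6).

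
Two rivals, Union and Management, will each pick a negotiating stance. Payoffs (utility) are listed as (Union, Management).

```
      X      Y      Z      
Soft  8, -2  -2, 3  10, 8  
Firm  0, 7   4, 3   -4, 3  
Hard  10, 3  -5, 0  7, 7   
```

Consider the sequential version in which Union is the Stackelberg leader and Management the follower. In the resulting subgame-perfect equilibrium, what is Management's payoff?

8

Backward induction with Union moving first.
- Soft: BR = Z, leader payoff 10.
- Firm: BR = X, leader payoff 0.
- Hard: BR = Z, leader payoff 7.
Among 10, 0, 7, the best is 10 at Soft. Subgame-perfect outcome: (Soft, Z) with payoffs (10, 8).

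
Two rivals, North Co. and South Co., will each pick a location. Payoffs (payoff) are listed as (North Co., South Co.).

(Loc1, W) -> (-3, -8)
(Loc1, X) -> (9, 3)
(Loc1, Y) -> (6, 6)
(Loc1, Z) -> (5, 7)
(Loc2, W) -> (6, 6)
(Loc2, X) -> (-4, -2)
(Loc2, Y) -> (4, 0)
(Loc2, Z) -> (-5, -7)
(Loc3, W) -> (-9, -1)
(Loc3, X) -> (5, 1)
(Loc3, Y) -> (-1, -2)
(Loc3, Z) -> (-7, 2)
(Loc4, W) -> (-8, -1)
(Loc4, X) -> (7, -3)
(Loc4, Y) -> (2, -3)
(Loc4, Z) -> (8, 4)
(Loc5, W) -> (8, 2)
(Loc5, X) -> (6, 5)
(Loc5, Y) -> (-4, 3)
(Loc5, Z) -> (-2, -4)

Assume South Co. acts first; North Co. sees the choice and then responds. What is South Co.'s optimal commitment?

Work backward from North Co.'s decision.
- W → North Co. plays Loc5 (best of -3, 6, -9, -8, 8); South Co. gets 2.
- X → North Co. plays Loc1 (best of 9, -4, 5, 7, 6); South Co. gets 3.
- Y → North Co. plays Loc1 (best of 6, 4, -1, 2, -4); South Co. gets 6.
- Z → North Co. plays Loc4 (best of 5, -5, -7, 8, -2); South Co. gets 4.
Maximizing over 2, 3, 6, 4, South Co. chooses Y. Subgame-perfect outcome: (Loc1, Y) with payoffs (6, 6).

Y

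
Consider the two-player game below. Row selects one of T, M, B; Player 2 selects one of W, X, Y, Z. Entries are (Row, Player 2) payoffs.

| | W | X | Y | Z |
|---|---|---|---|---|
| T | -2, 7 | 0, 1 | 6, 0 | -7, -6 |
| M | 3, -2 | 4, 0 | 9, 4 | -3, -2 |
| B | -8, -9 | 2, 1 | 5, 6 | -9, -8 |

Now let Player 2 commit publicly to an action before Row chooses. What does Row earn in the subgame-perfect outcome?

Row best-responds to each possible Player 2 move:
- W: Row compares -2, 3, -8 and picks M; Player 2 would get -2.
- X: Row compares 0, 4, 2 and picks M; Player 2 would get 0.
- Y: Row compares 6, 9, 5 and picks M; Player 2 would get 4.
- Z: Row compares -7, -3, -9 and picks M; Player 2 would get -2.
Among -2, 0, 4, -2, the best is 4 at Y. Subgame-perfect outcome: (M, Y) with payoffs (9, 4).

9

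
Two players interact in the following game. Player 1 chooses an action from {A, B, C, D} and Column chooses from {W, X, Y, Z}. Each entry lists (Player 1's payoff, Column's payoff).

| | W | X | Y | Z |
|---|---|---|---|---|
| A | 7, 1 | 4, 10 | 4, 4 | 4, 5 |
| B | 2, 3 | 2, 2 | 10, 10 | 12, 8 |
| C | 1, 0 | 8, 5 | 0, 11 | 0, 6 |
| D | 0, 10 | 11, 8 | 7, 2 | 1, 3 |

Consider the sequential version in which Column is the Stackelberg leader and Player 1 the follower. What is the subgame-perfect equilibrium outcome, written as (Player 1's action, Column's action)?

Player 1 best-responds to each possible Column move:
- W: BR = A, leader payoff 1.
- X: BR = D, leader payoff 8.
- Y: BR = B, leader payoff 10.
- Z: BR = B, leader payoff 8.
Maximizing over 1, 8, 10, 8, Column chooses Y. Subgame-perfect outcome: (B, Y) with payoffs (10, 10).

(B, Y)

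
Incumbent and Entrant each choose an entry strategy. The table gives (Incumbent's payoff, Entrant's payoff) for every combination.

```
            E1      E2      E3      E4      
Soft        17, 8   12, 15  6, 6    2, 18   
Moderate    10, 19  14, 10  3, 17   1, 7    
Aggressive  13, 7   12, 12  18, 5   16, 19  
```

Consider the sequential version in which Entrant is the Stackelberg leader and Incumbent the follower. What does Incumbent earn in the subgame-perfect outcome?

Incumbent best-responds to each possible Entrant move:
- E1 → Incumbent plays Soft (best of 17, 10, 13); Entrant gets 8.
- E2 → Incumbent plays Moderate (best of 12, 14, 12); Entrant gets 10.
- E3 → Incumbent plays Aggressive (best of 6, 3, 18); Entrant gets 5.
- E4 → Incumbent plays Aggressive (best of 2, 1, 16); Entrant gets 19.
Entrant's induced payoffs are 8, 10, 5, 19, so Entrant commits to E4. Subgame-perfect outcome: (Aggressive, E4) with payoffs (16, 19).

16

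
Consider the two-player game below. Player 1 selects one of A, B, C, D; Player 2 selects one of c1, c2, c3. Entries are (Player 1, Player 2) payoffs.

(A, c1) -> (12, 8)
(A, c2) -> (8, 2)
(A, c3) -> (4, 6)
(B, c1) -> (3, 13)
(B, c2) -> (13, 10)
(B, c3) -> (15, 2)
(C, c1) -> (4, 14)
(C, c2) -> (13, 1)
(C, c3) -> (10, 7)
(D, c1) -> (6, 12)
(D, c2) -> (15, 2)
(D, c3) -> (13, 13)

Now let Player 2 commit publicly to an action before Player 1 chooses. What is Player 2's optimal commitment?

Solve by backward induction (Player 2 leads).
- c1: BR = A, leader payoff 8.
- c2: BR = D, leader payoff 2.
- c3: BR = B, leader payoff 2.
Maximizing over 8, 2, 2, Player 2 chooses c1. Subgame-perfect outcome: (A, c1) with payoffs (12, 8).

c1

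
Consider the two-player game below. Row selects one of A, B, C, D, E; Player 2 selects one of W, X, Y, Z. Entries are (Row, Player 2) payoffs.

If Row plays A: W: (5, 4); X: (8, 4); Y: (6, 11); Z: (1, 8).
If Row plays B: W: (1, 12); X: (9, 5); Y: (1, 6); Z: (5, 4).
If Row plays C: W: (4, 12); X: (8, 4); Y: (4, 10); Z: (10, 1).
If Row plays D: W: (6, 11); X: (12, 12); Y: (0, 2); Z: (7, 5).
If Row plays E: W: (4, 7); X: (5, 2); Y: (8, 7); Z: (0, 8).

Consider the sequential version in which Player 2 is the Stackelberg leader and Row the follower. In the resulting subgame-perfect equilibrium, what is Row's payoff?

12

Solve by backward induction (Player 2 leads).
- W: BR = D, leader payoff 11.
- X: BR = D, leader payoff 12.
- Y: BR = E, leader payoff 7.
- Z: BR = C, leader payoff 1.
Player 2's induced payoffs are 11, 12, 7, 1, so Player 2 commits to X. Subgame-perfect outcome: (D, X) with payoffs (12, 12).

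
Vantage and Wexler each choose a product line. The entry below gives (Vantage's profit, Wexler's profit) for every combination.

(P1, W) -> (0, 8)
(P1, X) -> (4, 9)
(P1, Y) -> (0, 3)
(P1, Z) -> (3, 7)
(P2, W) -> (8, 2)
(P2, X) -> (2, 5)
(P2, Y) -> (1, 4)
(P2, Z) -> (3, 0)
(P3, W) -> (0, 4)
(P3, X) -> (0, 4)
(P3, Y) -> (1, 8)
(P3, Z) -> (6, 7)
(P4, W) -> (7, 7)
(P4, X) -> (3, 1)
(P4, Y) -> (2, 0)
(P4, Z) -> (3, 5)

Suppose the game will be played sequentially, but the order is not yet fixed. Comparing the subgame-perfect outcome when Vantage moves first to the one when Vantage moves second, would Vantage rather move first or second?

first

If Vantage leads: Wexler's best replies are P1→X, P2→X, P3→Y, P4→W; Vantage's induced payoffs 4, 2, 1, 7; outcome (P4, W), payoffs (7, 7).
If Wexler leads: Vantage's best replies are W→P2, X→P1, Y→P4, Z→P3; Wexler's induced payoffs 2, 9, 0, 7; outcome (P1, X), payoffs (4, 9).
Vantage gets 7 moving first and 4 moving second, so Vantage prefers to move first.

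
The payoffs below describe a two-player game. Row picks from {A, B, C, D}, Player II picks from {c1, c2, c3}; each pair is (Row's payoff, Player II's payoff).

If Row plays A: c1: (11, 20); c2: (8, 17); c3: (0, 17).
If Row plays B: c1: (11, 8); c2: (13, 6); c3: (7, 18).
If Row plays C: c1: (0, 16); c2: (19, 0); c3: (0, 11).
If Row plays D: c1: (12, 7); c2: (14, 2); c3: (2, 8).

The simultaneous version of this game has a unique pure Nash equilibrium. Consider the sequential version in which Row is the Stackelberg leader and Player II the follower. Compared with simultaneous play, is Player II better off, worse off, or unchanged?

better off

Work backward from Player II's decision.
- A: BR = c1, leader payoff 11.
- B: BR = c3, leader payoff 7.
- C: BR = c1, leader payoff 0.
- D: BR = c3, leader payoff 2.
Maximizing over 11, 7, 0, 2, Row chooses A. Subgame-perfect outcome: (A, c1) with payoffs (11, 20).
Under simultaneous play:
Row's best replies: c1→D; c2→C; c3→B.
Player II's best replies: A→c1; B→c3; C→c1; D→c3.
The unique mutual best reply is (B, c3), giving (7, 18).
Player II earns 20 sequentially versus 18 at the Nash outcome: better off.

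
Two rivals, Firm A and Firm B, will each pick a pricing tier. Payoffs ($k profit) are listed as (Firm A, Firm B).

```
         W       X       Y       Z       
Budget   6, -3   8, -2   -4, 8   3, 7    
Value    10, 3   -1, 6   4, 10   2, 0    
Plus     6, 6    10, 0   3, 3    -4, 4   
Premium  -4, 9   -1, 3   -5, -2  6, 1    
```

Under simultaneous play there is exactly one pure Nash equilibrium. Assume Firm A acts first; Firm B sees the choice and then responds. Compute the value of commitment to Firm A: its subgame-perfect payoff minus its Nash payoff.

2

Firm B best-responds to each possible Firm A move:
- Budget → Firm B plays Y (best of -3, -2, 8, 7); Firm A gets -4.
- Value → Firm B plays Y (best of 3, 6, 10, 0); Firm A gets 4.
- Plus → Firm B plays W (best of 6, 0, 3, 4); Firm A gets 6.
- Premium → Firm B plays W (best of 9, 3, -2, 1); Firm A gets -4.
Among -4, 4, 6, -4, the best is 6 at Plus. Subgame-perfect outcome: (Plus, W) with payoffs (6, 6).
Under simultaneous play:
Firm A's best replies: W→Value; X→Plus; Y→Value; Z→Premium.
Firm B's best replies: Budget→Y; Value→Y; Plus→W; Premium→W.
Only (Value, Y) has each player best-responding; Nash payoffs (4, 10).
Firm A's commitment gain: 6 − 4 = 2.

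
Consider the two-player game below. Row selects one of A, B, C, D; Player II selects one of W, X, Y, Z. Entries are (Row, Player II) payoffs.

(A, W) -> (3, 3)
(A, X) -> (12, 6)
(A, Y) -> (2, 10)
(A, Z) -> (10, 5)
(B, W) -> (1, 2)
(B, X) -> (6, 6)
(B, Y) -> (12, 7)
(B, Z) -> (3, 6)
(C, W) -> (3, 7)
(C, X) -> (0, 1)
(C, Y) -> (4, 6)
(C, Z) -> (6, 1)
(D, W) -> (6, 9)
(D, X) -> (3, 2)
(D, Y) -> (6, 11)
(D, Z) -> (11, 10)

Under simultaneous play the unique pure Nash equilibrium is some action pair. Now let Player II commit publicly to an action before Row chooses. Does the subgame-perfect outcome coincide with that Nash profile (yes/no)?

Row best-responds to each possible Player II move:
- W → Row plays D (best of 3, 1, 3, 6); Player II gets 9.
- X → Row plays A (best of 12, 6, 0, 3); Player II gets 6.
- Y → Row plays B (best of 2, 12, 4, 6); Player II gets 7.
- Z → Row plays D (best of 10, 3, 6, 11); Player II gets 10.
Player II's induced payoffs are 9, 6, 7, 10, so Player II commits to Z. Subgame-perfect outcome: (D, Z) with payoffs (11, 10).
Under simultaneous play:
Row's best replies: W→D; X→A; Y→B; Z→D.
Player II's best replies: A→Y; B→Y; C→W; D→Y.
Only (B, Y) has each player best-responding; Nash payoffs (12, 7).
Sequential outcome (D, Z) differs from the Nash profile (B, Y).

no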